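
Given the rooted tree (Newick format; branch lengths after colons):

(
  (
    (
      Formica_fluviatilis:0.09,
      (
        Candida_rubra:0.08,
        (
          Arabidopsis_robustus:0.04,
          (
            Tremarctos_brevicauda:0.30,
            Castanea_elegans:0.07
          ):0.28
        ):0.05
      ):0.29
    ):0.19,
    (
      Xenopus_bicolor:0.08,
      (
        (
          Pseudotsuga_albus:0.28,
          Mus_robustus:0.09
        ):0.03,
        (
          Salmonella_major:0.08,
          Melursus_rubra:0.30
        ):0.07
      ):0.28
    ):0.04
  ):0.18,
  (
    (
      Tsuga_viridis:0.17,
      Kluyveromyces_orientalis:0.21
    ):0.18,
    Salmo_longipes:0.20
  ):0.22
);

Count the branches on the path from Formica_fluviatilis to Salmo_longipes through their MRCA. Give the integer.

The MRCA of Formica_fluviatilis and Salmo_longipes is the root of the tree.
From Formica_fluviatilis up to that node: 3 branches. From Salmo_longipes up to the same node: 2 branches. Total: 3 + 2 = 5.

5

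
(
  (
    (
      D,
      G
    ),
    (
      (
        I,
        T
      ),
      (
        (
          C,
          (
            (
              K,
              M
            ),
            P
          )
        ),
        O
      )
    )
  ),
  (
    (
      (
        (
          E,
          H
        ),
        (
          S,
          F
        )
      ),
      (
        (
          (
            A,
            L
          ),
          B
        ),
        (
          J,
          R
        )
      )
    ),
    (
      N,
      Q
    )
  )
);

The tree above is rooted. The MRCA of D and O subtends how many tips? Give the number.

The MRCA of D and O is the node subtending ((D,G),((I,T),((C,((K,M),P)),O))).
That clade contains 9 terminal taxa: C, D, G, I, K, M, O, P, T.

9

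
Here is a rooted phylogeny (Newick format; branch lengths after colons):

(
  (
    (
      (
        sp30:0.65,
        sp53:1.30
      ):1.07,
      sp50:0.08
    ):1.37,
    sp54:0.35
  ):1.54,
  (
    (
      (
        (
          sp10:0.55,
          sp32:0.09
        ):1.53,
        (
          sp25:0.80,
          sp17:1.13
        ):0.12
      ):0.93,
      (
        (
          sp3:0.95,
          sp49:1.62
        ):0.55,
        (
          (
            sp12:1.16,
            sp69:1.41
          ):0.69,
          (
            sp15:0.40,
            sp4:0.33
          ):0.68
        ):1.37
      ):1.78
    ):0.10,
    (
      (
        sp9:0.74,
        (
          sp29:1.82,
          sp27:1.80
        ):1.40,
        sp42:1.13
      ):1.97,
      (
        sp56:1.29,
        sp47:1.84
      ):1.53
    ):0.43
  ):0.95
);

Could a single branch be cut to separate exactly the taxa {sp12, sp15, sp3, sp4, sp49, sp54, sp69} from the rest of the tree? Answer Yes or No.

No

The MRCA of the listed taxa is the root, so the smallest clade containing them is the whole tree.
That clade also contains sp10, sp17, sp25, sp27, sp29, sp30, sp32, sp42, sp47, sp50, sp53, sp56, sp9, which are not in the proposed group, so the group is not monophyletic.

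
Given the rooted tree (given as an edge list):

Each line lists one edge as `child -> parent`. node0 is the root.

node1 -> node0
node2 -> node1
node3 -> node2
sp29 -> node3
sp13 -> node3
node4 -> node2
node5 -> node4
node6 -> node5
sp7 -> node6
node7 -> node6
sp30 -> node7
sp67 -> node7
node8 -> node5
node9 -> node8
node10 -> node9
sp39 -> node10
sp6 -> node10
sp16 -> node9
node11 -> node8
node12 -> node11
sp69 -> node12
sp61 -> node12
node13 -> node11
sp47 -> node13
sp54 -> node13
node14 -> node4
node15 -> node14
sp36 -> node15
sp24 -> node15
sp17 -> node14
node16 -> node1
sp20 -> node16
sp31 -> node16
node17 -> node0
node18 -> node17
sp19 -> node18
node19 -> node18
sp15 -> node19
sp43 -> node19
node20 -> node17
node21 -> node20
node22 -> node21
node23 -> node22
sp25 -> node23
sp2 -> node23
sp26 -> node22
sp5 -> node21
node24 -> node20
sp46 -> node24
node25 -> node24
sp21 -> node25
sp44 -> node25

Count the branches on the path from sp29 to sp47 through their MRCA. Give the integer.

The MRCA of sp29 and sp47 is the node subtending ((sp29,sp13),(((sp7,(sp30,sp67)),(((sp39,sp6),sp16),((sp69,sp61),(sp47,sp54)))),((sp36,sp24),sp17))).
From sp29 up to that node: 2 branches. From sp47 up to the same node: 6 branches. Total: 2 + 6 = 8.

8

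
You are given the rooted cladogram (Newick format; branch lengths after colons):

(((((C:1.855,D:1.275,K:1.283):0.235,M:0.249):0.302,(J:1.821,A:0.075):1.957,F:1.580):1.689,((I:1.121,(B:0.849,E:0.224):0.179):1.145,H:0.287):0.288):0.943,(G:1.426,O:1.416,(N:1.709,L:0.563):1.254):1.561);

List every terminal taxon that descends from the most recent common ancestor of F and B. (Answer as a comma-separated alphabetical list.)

A, B, C, D, E, F, H, I, J, K, M

Tracing F: it sits inside (((C,D,K),M),(J,A),F).
Tracing B: it sits inside (B,E).
The smallest clade enclosing both is ((((C,D,K),M),(J,A),F),((I,(B,E)),H)); the answer is its 11 terminal taxa in alphabetical order.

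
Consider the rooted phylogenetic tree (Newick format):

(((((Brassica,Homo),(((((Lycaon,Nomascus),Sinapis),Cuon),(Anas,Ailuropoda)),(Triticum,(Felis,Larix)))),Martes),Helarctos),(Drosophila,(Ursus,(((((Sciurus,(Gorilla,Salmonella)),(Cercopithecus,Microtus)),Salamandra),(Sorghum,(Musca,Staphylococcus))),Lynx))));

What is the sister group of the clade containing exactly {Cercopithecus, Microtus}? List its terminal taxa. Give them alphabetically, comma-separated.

The clade containing exactly {Cercopithecus, Microtus} attaches to the tree at the node subtending ((Sciurus,(Gorilla,Salmonella)),(Cercopithecus,Microtus)).
The other lineage descending from that same node — the sister group — is (Sciurus,(Gorilla,Salmonella)); its 3 tips in alphabetical order are the answer.

Gorilla, Salmonella, Sciurus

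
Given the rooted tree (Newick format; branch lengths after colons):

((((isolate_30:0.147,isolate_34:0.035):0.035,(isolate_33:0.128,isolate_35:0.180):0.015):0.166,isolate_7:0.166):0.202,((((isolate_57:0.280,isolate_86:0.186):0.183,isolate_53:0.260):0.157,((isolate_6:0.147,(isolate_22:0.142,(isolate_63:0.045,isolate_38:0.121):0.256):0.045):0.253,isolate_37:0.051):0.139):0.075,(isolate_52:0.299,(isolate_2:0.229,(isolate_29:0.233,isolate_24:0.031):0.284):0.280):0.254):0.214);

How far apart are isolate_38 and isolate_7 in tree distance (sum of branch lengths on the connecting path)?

The path runs isolate_38 → … → MRCA → … → isolate_7; the MRCA is the root of the tree.
Branch lengths along that path: 0.121 + 0.256 + 0.045 + 0.253 + 0.139 + 0.075 + 0.214 + 0.202 + 0.166 = 1.471.

1.471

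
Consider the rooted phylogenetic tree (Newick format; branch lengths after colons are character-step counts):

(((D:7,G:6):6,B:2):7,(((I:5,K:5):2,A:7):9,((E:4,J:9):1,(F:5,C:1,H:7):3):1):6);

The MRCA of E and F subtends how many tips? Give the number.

5

The MRCA of E and F is the node subtending ((E,J),(F,C,H)).
That clade contains 5 terminal taxa: C, E, F, H, J.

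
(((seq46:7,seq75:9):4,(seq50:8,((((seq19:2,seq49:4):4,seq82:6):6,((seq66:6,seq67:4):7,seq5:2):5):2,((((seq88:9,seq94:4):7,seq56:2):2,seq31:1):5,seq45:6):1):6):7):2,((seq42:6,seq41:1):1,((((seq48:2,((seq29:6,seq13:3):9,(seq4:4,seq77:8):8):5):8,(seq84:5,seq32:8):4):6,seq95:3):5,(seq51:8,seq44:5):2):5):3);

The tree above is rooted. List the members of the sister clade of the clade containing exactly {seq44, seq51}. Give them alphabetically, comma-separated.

seq13, seq29, seq32, seq4, seq48, seq77, seq84, seq95

The clade containing exactly {seq44, seq51} attaches to the tree at the node subtending ((((seq48,((seq29,seq13),(seq4,seq77))),(seq84,seq32)),seq95),(seq51,seq44)).
The other lineage descending from that same node — the sister group — is (((seq48,((seq29,seq13),(seq4,seq77))),(seq84,seq32)),seq95); its 8 tips in alphabetical order are the answer.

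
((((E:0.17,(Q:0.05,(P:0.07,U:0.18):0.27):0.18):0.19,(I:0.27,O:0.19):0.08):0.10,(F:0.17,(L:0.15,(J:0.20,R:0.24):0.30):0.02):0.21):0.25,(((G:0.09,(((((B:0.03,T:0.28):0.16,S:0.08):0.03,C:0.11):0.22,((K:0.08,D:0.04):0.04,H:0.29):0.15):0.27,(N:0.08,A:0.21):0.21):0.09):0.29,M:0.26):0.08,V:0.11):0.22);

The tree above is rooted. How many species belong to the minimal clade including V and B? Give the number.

The MRCA of V and B is the node subtending (((G,(((((B,T),S),C),((K,D),H)),(N,A))),M),V).
That clade contains 12 terminal taxa: A, B, C, D, G, H, K, M, N, S, T, V.

12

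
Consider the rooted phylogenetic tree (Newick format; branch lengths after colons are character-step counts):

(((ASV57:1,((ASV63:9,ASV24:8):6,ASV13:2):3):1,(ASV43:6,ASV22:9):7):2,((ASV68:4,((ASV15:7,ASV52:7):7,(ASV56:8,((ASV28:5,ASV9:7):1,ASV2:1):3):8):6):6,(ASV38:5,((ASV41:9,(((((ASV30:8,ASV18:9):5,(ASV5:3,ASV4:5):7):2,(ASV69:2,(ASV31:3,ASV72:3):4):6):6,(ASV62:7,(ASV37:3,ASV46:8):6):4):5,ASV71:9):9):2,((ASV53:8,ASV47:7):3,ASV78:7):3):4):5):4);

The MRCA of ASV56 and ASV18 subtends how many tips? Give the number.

23

The MRCA of ASV56 and ASV18 is the node subtending ((ASV68,((ASV15,ASV52),(ASV56,((ASV28,ASV9),ASV2)))),(ASV38,((ASV41,(((((ASV30,ASV18),(ASV5,ASV4)),(ASV69,(ASV31,ASV72))),(ASV62,(ASV37,ASV46))),ASV71)),((ASV53,ASV47),ASV78)))).
That clade contains 23 terminal taxa: ASV15, ASV18, ASV2, ASV28, ASV30, ASV31, ASV37, ASV38, ASV4, ASV41, ASV46, ASV47, ASV5, ASV52, ASV53, ASV56, ASV62, ASV68, ASV69, ASV71, ASV72, ASV78, ASV9.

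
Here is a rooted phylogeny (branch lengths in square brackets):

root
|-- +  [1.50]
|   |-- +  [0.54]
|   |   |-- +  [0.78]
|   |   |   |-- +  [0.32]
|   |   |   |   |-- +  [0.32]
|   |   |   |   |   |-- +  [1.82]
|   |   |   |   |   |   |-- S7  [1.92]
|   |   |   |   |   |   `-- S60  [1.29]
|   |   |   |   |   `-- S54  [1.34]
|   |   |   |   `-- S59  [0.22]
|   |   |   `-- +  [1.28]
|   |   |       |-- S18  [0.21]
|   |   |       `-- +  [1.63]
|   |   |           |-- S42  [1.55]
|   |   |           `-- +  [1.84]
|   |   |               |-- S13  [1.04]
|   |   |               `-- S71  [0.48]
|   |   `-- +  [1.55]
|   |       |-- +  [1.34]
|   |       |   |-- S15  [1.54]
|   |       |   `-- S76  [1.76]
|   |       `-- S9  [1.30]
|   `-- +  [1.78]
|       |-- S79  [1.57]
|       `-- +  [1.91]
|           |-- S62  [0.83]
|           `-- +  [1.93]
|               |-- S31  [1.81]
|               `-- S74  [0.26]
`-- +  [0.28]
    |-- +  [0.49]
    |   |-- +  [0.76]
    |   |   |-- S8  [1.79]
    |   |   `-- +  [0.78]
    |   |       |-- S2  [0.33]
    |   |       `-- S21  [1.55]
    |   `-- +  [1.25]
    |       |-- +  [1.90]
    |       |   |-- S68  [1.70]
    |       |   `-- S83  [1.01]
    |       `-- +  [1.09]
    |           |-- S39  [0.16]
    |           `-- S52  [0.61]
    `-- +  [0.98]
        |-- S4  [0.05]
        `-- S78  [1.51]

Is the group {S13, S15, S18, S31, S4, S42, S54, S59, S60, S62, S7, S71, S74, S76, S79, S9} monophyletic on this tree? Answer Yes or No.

No

The MRCA of the listed taxa is the root, so the smallest clade containing them is the whole tree.
That clade also contains S2, S21, S39, S52, S68, S78, S8, S83, which are not in the proposed group, so the group is not monophyletic.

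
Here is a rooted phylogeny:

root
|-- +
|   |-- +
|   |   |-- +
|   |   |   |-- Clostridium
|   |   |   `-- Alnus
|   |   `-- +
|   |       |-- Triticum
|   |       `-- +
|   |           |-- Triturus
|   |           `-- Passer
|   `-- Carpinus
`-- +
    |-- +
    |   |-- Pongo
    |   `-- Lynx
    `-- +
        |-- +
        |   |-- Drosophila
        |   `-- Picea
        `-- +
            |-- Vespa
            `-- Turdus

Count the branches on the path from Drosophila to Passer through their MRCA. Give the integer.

The MRCA of Drosophila and Passer is the root of the tree.
From Drosophila up to that node: 4 branches. From Passer up to the same node: 5 branches. Total: 4 + 5 = 9.

9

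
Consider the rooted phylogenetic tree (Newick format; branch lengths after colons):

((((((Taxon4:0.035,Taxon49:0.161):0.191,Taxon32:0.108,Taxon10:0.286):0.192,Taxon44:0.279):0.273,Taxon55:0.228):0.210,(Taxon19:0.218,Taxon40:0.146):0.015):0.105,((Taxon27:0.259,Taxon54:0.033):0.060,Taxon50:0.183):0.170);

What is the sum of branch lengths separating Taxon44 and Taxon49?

The path runs Taxon44 → … → MRCA → … → Taxon49; the MRCA is the node subtending (((Taxon4,Taxon49),Taxon32,Taxon10),Taxon44).
Branch lengths along that path: 0.279 + 0.192 + 0.191 + 0.161 = 0.823.

0.823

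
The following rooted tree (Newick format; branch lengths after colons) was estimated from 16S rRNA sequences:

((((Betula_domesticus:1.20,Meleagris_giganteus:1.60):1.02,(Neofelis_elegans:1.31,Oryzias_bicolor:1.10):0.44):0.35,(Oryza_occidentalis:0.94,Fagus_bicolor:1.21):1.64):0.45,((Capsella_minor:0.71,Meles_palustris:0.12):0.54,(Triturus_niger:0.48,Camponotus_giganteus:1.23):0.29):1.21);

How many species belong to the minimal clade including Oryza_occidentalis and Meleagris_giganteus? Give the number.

The MRCA of Oryza_occidentalis and Meleagris_giganteus is the node subtending (((Betula_domesticus,Meleagris_giganteus),(Neofelis_elegans,Oryzias_bicolor)),(Oryza_occidentalis,Fagus_bicolor)).
That clade contains 6 terminal taxa: Betula_domesticus, Fagus_bicolor, Meleagris_giganteus, Neofelis_elegans, Oryza_occidentalis, Oryzias_bicolor.

6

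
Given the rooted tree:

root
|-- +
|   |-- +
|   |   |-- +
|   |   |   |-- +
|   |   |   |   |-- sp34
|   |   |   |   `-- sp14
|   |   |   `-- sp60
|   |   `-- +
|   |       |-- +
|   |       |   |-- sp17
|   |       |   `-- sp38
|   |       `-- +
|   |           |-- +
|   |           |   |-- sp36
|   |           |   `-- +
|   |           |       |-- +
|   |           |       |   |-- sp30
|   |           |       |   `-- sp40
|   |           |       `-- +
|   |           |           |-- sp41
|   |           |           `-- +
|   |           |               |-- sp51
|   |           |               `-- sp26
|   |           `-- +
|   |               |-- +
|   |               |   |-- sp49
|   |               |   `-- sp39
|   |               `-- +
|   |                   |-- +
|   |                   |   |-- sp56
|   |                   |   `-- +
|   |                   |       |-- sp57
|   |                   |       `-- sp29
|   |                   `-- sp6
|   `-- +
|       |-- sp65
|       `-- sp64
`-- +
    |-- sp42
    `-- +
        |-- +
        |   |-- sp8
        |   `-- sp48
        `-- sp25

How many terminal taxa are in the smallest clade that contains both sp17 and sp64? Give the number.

19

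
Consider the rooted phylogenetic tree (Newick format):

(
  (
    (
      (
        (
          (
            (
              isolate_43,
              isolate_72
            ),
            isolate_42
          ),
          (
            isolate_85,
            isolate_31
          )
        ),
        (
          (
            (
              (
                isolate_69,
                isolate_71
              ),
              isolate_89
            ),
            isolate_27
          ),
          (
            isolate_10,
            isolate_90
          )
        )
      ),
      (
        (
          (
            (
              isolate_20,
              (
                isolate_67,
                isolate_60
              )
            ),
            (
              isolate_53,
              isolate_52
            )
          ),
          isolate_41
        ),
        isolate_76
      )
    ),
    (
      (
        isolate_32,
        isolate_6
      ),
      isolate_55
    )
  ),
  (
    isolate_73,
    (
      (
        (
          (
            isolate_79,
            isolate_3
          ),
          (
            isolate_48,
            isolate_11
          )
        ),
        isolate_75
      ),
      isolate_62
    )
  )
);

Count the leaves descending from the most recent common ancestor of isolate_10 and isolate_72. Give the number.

11

The MRCA of isolate_10 and isolate_72 is the node subtending ((((isolate_43,isolate_72),isolate_42),(isolate_85,isolate_31)),((((isolate_69,isolate_71),isolate_89),isolate_27),(isolate_10,isolate_90))).
That clade contains 11 terminal taxa: isolate_10, isolate_27, isolate_31, isolate_42, isolate_43, isolate_69, isolate_71, isolate_72, isolate_85, isolate_89, isolate_90.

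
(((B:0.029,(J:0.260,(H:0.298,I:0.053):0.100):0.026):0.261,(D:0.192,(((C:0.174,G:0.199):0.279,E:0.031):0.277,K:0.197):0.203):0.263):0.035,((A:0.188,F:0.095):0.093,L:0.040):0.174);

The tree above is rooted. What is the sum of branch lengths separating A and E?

The path runs A → … → MRCA → … → E; the MRCA is the root of the tree.
Branch lengths along that path: 0.188 + 0.093 + 0.174 + 0.035 + 0.263 + 0.203 + 0.277 + 0.031 = 1.264.

1.264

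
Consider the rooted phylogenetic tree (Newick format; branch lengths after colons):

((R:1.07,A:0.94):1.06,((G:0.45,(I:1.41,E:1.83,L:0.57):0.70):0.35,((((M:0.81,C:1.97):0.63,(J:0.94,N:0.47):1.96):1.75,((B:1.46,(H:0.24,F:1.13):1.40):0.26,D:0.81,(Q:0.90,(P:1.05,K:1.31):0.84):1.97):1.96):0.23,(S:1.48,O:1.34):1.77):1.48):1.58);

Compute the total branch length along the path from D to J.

7.42

The path runs D → … → MRCA → … → J; the MRCA is the node subtending (((M,C),(J,N)),((B,(H,F)),D,(Q,(P,K)))).
Branch lengths along that path: 0.81 + 1.96 + 1.75 + 1.96 + 0.94 = 7.42.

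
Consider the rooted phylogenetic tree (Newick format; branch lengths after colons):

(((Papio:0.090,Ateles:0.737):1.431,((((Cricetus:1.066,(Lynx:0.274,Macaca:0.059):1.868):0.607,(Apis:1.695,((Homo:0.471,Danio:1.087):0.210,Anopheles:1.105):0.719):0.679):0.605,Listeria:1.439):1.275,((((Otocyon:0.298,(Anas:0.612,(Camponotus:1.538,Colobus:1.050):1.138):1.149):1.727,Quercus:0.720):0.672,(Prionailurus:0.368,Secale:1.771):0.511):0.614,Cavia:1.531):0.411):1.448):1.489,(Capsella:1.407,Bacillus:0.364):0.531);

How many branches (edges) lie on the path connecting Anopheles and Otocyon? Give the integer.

The MRCA of Anopheles and Otocyon is the node subtending ((((Cricetus,(Lynx,Macaca)),(Apis,((Homo,Danio),Anopheles))),Listeria),((((Otocyon,(Anas,(Camponotus,Colobus))),Quercus),(Prionailurus,Secale)),Cavia)).
From Anopheles up to that node: 5 branches. From Otocyon up to the same node: 5 branches. Total: 5 + 5 = 10.

10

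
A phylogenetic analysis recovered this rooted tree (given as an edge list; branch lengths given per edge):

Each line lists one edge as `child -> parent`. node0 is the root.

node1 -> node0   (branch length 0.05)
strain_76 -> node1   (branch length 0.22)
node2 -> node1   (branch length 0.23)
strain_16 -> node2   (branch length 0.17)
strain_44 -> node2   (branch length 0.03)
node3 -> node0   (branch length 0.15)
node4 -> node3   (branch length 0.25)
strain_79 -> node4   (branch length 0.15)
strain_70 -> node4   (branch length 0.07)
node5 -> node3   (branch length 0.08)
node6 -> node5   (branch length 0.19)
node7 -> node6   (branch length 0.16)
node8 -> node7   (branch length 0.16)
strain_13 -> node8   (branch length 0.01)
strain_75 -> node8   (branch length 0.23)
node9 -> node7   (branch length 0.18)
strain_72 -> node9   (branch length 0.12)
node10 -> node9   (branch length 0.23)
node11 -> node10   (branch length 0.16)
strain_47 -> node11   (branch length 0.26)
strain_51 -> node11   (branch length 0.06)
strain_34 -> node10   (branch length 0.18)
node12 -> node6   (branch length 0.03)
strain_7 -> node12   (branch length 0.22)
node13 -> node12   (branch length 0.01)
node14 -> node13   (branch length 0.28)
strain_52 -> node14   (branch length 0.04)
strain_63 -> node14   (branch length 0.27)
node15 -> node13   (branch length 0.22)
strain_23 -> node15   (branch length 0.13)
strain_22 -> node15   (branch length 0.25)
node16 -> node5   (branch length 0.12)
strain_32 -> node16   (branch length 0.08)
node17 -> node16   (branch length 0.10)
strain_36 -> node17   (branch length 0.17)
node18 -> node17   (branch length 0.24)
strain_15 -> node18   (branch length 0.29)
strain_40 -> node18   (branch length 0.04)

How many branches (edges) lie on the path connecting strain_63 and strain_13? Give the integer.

The MRCA of strain_63 and strain_13 is the node subtending (((strain_13,strain_75),(strain_72,((strain_47,strain_51),strain_34))),(strain_7,((strain_52,strain_63),(strain_23,strain_22)))).
From strain_63 up to that node: 4 branches. From strain_13 up to the same node: 3 branches. Total: 4 + 3 = 7.

7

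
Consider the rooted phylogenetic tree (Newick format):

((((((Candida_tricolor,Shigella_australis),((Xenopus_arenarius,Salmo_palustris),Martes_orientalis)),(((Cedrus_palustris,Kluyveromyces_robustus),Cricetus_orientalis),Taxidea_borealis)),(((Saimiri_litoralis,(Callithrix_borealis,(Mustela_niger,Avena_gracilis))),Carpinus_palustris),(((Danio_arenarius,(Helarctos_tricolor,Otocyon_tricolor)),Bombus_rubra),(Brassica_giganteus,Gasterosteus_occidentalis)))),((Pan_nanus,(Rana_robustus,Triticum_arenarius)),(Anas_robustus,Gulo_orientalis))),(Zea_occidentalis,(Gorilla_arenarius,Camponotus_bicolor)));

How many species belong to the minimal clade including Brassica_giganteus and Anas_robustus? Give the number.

25

The MRCA of Brassica_giganteus and Anas_robustus is the node subtending (((((Candida_tricolor,Shigella_australis),((Xenopus_arenarius,Salmo_palustris),Martes_orientalis)),(((Cedrus_palustris,Kluyveromyces_robustus),Cricetus_orientalis),Taxidea_borealis)),(((Saimiri_litoralis,(Callithrix_borealis,(Mustela_niger,Avena_gracilis))),Carpinus_palustris),(((Danio_arenarius,(Helarctos_tricolor,Otocyon_tricolor)),Bombus_rubra),(Brassica_giganteus,Gasterosteus_occidentalis)))),((Pan_nanus,(Rana_robustus,Triticum_arenarius)),(Anas_robustus,Gulo_orientalis))).
That clade contains 25 terminal taxa: Anas_robustus, Avena_gracilis, Bombus_rubra, Brassica_giganteus, Callithrix_borealis, Candida_tricolor, Carpinus_palustris, Cedrus_palustris, Cricetus_orientalis, Danio_arenarius, Gasterosteus_occidentalis, Gulo_orientalis, Helarctos_tricolor, Kluyveromyces_robustus, Martes_orientalis, Mustela_niger, Otocyon_tricolor, Pan_nanus, Rana_robustus, Saimiri_litoralis, Salmo_palustris, Shigella_australis, Taxidea_borealis, Triticum_arenarius, Xenopus_arenarius.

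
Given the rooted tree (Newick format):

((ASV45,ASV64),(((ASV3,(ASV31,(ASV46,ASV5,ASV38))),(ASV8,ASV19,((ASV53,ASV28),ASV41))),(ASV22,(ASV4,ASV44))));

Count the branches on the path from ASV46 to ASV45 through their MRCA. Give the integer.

8

The MRCA of ASV46 and ASV45 is the root of the tree.
From ASV46 up to that node: 6 branches. From ASV45 up to the same node: 2 branches. Total: 6 + 2 = 8.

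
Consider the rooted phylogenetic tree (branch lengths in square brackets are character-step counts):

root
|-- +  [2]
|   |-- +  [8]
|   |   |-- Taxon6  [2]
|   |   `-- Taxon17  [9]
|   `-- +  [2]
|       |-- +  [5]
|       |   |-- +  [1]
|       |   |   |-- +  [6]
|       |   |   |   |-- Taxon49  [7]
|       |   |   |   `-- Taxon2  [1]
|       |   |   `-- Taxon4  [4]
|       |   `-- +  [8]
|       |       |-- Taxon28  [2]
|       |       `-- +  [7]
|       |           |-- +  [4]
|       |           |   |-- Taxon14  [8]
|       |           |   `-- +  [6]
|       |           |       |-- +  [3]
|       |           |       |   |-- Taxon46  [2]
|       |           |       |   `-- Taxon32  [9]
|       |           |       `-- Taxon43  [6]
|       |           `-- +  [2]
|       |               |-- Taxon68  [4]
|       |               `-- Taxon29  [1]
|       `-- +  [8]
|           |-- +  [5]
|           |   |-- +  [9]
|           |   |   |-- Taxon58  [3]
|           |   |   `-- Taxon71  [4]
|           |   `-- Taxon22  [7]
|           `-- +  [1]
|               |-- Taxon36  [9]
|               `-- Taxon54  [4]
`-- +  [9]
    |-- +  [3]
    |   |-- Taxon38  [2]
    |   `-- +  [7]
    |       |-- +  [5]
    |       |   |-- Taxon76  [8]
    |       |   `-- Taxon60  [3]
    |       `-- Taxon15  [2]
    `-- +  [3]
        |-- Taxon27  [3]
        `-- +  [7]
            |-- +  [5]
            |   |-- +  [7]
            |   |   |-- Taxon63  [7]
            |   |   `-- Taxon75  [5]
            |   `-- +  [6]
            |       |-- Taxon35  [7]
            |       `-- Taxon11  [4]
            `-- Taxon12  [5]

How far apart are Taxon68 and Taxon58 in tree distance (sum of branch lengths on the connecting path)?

The path runs Taxon68 → … → MRCA → … → Taxon58; the MRCA is the node subtending ((((Taxon49,Taxon2),Taxon4),(Taxon28,((Taxon14,((Taxon46,Taxon32),Taxon43)),(Taxon68,Taxon29)))),(((Taxon58,Taxon71),Taxon22),(Taxon36,Taxon54))).
Branch lengths along that path: 4 + 2 + 7 + 8 + 5 + 8 + 5 + 9 + 3 = 51.

51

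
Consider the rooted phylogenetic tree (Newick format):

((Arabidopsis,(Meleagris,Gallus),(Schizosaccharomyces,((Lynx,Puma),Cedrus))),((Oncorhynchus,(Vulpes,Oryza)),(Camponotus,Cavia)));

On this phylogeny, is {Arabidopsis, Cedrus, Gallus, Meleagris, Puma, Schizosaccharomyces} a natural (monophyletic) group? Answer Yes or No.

No

The MRCA of the listed taxa subtends (Arabidopsis,(Meleagris,Gallus),(Schizosaccharomyces,((Lynx,Puma),Cedrus))).
That clade also contains Lynx, which is not in the proposed group, so the group is not monophyletic.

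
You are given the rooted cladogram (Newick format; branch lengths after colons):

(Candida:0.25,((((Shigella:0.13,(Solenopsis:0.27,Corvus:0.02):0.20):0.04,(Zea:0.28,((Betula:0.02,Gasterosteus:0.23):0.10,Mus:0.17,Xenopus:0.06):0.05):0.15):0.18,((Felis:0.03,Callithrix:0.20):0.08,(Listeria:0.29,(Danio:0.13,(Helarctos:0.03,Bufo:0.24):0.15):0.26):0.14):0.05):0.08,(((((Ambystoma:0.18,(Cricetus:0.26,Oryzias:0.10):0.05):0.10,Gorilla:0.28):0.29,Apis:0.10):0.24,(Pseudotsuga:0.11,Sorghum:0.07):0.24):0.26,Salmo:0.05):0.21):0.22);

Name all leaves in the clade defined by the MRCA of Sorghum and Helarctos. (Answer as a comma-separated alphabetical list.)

Ambystoma, Apis, Betula, Bufo, Callithrix, Corvus, Cricetus, Danio, Felis, Gasterosteus, Gorilla, Helarctos, Listeria, Mus, Oryzias, Pseudotsuga, Salmo, Shigella, Solenopsis, Sorghum, Xenopus, Zea

Tracing Sorghum: it sits inside (Pseudotsuga,Sorghum).
Tracing Helarctos: it sits inside (Helarctos,Bufo).
The smallest clade enclosing both is ((((Shigella,(Solenopsis,Corvus)),(Zea,((Betula,Gasterosteus),Mus,Xenopus))),((Felis,Callithrix),(Listeria,(Danio,(Helarctos,Bufo))))),(((((Ambystoma,(Cricetus,Oryzias)),Gorilla),Apis),(Pseudotsuga,Sorghum)),Salmo)); the answer is its 22 terminal taxa in alphabetical order.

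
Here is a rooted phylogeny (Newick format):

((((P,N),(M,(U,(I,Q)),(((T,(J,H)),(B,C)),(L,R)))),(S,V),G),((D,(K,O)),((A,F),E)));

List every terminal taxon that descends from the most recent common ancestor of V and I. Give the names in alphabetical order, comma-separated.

B, C, G, H, I, J, L, M, N, P, Q, R, S, T, U, V

Tracing V: it sits inside (S,V).
Tracing I: it sits inside (I,Q).
The smallest clade enclosing both is (((P,N),(M,(U,(I,Q)),(((T,(J,H)),(B,C)),(L,R)))),(S,V),G); the answer is its 16 terminal taxa in alphabetical order.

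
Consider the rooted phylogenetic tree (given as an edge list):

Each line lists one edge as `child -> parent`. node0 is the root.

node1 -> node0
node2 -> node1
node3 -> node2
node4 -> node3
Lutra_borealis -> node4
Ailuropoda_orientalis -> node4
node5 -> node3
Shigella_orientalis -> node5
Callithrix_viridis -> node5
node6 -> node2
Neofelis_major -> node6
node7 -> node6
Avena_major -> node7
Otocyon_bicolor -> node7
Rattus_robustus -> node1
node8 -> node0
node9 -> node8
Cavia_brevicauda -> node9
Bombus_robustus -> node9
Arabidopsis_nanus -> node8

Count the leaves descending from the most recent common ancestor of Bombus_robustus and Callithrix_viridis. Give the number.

11

The MRCA of Bombus_robustus and Callithrix_viridis is the root, so the clade is the entire tree.
That clade contains 11 terminal taxa: Ailuropoda_orientalis, Arabidopsis_nanus, Avena_major, Bombus_robustus, Callithrix_viridis, Cavia_brevicauda, Lutra_borealis, Neofelis_major, Otocyon_bicolor, Rattus_robustus, Shigella_orientalis.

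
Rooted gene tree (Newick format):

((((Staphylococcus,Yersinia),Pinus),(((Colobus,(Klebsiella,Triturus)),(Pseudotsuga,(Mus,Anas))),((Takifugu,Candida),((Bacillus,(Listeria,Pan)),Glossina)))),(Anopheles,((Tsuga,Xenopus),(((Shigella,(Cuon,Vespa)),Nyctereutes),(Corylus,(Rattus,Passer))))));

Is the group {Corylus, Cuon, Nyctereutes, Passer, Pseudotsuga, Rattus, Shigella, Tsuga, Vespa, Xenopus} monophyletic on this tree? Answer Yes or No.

No

The MRCA of the listed taxa is the root, so the smallest clade containing them is the whole tree.
That clade also contains Anas, Anopheles, Bacillus, Candida, Colobus, Glossina, Klebsiella, Listeria, Mus, Pan, Pinus, Staphylococcus, Takifugu, Triturus, Yersinia, which are not in the proposed group, so the group is not monophyletic.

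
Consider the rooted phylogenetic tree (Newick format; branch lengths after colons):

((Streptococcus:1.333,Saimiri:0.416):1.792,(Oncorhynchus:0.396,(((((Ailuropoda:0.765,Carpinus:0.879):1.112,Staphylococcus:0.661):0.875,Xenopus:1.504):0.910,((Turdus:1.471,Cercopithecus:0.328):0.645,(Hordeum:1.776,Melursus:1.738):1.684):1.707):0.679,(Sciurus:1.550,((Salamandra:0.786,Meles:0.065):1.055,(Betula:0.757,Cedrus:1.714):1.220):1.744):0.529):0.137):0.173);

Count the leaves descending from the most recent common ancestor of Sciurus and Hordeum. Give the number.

13

The MRCA of Sciurus and Hordeum is the node subtending (((((Ailuropoda,Carpinus),Staphylococcus),Xenopus),((Turdus,Cercopithecus),(Hordeum,Melursus))),(Sciurus,((Salamandra,Meles),(Betula,Cedrus)))).
That clade contains 13 terminal taxa: Ailuropoda, Betula, Carpinus, Cedrus, Cercopithecus, Hordeum, Meles, Melursus, Salamandra, Sciurus, Staphylococcus, Turdus, Xenopus.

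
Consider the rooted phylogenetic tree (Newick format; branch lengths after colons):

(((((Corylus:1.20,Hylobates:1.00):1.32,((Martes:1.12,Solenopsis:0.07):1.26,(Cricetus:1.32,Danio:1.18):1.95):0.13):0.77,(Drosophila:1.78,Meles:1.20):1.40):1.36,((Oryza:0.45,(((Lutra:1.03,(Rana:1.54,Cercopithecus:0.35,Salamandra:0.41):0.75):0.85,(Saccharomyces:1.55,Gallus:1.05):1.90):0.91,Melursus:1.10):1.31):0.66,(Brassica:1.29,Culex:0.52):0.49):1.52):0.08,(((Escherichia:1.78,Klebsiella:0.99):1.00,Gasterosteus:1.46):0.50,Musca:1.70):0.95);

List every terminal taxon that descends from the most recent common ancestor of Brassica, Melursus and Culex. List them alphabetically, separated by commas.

Brassica, Cercopithecus, Culex, Gallus, Lutra, Melursus, Oryza, Rana, Saccharomyces, Salamandra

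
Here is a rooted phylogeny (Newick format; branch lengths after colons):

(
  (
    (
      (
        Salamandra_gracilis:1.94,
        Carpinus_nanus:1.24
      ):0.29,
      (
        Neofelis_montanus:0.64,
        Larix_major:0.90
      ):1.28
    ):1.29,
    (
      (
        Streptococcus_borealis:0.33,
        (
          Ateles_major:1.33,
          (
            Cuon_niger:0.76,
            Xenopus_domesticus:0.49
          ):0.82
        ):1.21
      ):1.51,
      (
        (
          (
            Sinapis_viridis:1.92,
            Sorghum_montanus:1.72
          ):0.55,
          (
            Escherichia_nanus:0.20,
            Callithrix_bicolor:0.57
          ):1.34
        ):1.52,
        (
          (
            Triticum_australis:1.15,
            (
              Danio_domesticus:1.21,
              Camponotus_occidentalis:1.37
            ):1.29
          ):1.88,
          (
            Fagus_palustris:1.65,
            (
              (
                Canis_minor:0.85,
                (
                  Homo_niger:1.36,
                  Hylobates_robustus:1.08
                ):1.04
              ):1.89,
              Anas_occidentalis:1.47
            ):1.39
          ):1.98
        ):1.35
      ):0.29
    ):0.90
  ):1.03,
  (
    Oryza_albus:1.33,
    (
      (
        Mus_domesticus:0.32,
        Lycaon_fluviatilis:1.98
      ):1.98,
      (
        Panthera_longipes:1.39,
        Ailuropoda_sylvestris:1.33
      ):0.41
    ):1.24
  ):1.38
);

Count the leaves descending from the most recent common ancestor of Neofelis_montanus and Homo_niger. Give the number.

The MRCA of Neofelis_montanus and Homo_niger is the node subtending (((Salamandra_gracilis,Carpinus_nanus),(Neofelis_montanus,Larix_major)),((Streptococcus_borealis,(Ateles_major,(Cuon_niger,Xenopus_domesticus))),(((Sinapis_viridis,Sorghum_montanus),(Escherichia_nanus,Callithrix_bicolor)),((Triticum_australis,(Danio_domesticus,Camponotus_occidentalis)),(Fagus_palustris,((Canis_minor,(Homo_niger,Hylobates_robustus)),Anas_occidentalis)))))).
That clade contains 20 terminal taxa: Anas_occidentalis, Ateles_major, Callithrix_bicolor, Camponotus_occidentalis, Canis_minor, Carpinus_nanus, Cuon_niger, Danio_domesticus, Escherichia_nanus, Fagus_palustris, Homo_niger, Hylobates_robustus, Larix_major, Neofelis_montanus, Salamandra_gracilis, Sinapis_viridis, Sorghum_montanus, Streptococcus_borealis, Triticum_australis, Xenopus_domesticus.

20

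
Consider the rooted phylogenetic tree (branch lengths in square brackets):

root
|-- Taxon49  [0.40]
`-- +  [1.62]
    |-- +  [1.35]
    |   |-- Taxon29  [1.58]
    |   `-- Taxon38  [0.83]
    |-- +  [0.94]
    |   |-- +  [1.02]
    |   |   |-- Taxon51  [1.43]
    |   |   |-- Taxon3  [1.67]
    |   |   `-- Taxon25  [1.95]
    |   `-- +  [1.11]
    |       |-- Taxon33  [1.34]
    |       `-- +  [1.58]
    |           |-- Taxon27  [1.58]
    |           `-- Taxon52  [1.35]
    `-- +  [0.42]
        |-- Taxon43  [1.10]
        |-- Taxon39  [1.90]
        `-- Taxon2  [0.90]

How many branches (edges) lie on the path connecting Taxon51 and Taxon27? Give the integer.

5

The MRCA of Taxon51 and Taxon27 is the node subtending ((Taxon51,Taxon3,Taxon25),(Taxon33,(Taxon27,Taxon52))).
From Taxon51 up to that node: 2 branches. From Taxon27 up to the same node: 3 branches. Total: 2 + 3 = 5.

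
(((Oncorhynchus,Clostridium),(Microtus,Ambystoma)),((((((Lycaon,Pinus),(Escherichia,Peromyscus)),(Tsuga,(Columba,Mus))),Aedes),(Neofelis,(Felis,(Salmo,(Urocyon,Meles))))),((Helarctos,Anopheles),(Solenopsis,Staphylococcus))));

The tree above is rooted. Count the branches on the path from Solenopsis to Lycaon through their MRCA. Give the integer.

The MRCA of Solenopsis and Lycaon is the node subtending ((((((Lycaon,Pinus),(Escherichia,Peromyscus)),(Tsuga,(Columba,Mus))),Aedes),(Neofelis,(Felis,(Salmo,(Urocyon,Meles))))),((Helarctos,Anopheles),(Solenopsis,Staphylococcus))).
From Solenopsis up to that node: 3 branches. From Lycaon up to the same node: 6 branches. Total: 3 + 6 = 9.

9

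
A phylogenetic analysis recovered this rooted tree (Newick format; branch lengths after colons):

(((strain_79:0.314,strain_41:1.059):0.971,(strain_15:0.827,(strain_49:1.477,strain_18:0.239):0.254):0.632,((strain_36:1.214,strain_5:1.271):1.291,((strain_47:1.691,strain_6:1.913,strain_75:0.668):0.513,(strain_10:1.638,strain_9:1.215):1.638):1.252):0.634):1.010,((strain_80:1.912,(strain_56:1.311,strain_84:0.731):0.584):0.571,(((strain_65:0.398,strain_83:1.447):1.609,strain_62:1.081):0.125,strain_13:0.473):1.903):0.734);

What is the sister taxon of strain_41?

strain_79

strain_41 attaches to the tree at the node subtending (strain_79,strain_41).
The other lineage descending from that same node — the sister group — is the single tip strain_79.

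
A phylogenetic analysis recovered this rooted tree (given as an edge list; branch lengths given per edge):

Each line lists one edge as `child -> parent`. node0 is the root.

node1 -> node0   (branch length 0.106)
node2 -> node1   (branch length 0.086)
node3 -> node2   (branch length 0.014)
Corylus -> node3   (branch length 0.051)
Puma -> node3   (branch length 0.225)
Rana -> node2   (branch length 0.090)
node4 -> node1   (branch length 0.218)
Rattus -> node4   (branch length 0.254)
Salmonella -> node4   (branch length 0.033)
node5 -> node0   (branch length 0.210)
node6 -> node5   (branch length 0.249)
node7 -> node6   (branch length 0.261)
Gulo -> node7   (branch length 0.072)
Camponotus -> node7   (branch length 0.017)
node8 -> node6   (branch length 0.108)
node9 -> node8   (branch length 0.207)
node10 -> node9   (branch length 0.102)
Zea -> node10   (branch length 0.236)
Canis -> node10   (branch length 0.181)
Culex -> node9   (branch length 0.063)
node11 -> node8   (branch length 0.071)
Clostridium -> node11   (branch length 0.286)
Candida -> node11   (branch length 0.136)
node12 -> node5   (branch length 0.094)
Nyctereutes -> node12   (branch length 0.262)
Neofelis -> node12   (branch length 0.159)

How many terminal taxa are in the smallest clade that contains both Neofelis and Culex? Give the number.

9

The MRCA of Neofelis and Culex is the node subtending (((Gulo,Camponotus),(((Zea,Canis),Culex),(Clostridium,Candida))),(Nyctereutes,Neofelis)).
That clade contains 9 terminal taxa: Camponotus, Candida, Canis, Clostridium, Culex, Gulo, Neofelis, Nyctereutes, Zea.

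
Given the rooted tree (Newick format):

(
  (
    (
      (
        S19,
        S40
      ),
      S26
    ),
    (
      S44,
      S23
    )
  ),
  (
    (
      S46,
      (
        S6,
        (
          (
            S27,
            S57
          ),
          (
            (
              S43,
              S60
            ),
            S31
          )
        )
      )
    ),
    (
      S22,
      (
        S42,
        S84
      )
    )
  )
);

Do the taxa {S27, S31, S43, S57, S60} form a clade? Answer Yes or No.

The most recent common ancestor of these taxa subtends ((S27,S57),((S43,S60),S31)).
That clade has exactly 5 tips — every listed taxon and nothing else — so the group is monophyletic.

Yes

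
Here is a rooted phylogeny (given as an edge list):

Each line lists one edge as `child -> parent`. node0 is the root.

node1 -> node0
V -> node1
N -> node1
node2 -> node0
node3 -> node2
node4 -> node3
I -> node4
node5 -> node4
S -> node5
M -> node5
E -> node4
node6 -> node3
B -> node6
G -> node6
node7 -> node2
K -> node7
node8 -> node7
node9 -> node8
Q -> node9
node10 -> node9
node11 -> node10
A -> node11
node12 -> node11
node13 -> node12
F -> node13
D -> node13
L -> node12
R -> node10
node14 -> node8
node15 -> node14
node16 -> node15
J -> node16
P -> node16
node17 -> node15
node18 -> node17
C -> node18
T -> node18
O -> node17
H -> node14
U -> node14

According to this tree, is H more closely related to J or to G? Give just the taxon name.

J

The MRCA of H and J subtends (((J,P),((C,T),O)),H,U) (7 taxa).
The MRCA of H and G subtends (((I,(S,M),E),(B,G)),(K,((Q,((A,((F,D),L)),R)),(((J,P),((C,T),O)),H,U)))) (20 taxa).
The first is nested inside the second, so H shares a more recent common ancestor with J.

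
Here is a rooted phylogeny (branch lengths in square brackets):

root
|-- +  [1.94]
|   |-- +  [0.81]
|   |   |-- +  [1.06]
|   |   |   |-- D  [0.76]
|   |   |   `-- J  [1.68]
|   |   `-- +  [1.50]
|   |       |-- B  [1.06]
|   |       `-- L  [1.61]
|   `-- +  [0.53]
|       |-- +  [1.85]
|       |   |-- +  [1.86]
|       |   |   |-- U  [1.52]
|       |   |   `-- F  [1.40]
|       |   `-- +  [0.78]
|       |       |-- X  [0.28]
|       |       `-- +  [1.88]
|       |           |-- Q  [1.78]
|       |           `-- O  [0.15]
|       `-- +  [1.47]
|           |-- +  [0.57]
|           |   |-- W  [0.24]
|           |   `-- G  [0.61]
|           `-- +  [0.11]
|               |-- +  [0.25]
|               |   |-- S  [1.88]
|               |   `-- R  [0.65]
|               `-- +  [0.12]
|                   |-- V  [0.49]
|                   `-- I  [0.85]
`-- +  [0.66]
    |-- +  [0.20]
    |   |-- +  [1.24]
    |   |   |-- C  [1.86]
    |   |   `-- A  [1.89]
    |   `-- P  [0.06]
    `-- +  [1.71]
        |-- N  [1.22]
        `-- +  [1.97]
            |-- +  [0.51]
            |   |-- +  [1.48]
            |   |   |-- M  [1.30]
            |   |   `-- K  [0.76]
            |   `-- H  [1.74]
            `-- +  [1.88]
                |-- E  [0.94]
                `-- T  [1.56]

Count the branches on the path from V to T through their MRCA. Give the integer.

11

The MRCA of V and T is the root of the tree.
From V up to that node: 6 branches. From T up to the same node: 5 branches. Total: 6 + 5 = 11.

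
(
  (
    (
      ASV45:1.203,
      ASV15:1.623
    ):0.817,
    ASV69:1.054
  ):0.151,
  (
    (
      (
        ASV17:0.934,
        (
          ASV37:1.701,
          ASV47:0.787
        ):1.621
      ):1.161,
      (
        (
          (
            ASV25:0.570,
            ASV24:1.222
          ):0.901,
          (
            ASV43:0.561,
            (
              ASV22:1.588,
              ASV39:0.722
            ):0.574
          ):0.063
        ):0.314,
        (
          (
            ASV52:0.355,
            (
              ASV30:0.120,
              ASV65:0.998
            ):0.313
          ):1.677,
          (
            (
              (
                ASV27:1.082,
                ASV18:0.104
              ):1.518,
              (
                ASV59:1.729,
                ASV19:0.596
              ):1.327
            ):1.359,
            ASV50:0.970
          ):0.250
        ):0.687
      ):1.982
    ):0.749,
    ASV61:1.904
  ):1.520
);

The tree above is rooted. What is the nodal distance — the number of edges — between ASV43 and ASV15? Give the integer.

The MRCA of ASV43 and ASV15 is the root of the tree.
From ASV43 up to that node: 6 branches. From ASV15 up to the same node: 3 branches. Total: 6 + 3 = 9.

9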